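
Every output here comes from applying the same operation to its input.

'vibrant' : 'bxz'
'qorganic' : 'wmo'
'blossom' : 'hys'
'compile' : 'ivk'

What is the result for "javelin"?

The pattern: keep one character in every 3, starting at position 1 (positions 1st, 4th, 7th, ...), then shift every letter 6 places forward in the alphabet (wrapping around).
For "javelin", step one produces "jen"; step two turns that into "pkt".

pkt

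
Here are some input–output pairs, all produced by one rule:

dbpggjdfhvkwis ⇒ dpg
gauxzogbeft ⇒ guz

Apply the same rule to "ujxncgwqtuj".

uxc

Rule — keep every other character starting from the first (positions 1st, 3rd, 5th, ...), then keep only the first 3 characters.
"ujxncgwqtuj" → "uxcwtj" → "uxc".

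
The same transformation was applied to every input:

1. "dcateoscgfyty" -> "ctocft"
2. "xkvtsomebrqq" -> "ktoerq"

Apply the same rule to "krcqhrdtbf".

The rule is to keep every other character starting from the second (positions 2nd, 4th, 6th, ...).
Doing the same to "krcqhrdtbf": "rqrtf".

rqrtf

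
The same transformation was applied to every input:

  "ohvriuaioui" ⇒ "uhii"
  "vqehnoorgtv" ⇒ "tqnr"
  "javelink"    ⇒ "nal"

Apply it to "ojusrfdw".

Rule — move the last 2 characters to the front (rotate right by 2), then keep one character in every 3, starting at position 1 (positions 1st, 4th, 7th, ...).
Starting from "ojusrfdw": after the first operation, "dwojusrf"; after the second, "djr".
(Check on "ohvriuaioui": → "uiohvriuaio" → "uhii" ✓)

djr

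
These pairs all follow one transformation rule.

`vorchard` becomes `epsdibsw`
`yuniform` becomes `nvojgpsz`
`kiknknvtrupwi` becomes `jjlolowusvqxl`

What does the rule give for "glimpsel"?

mmjnqtfh

The rule is to shift every letter 1 place forward in the alphabet (wrapping around), then swap the first and last characters.
For "glimpsel", step one produces "hmjnqtfm"; step two turns that into "mmjnqtfh".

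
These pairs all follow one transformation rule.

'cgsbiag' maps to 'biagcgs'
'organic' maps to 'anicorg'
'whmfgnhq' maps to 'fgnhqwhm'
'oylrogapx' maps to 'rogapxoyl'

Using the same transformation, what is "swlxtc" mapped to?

In each case the input is transformed by: move the first 3 characters to the end (rotate left by 3).
"swlxtc" → "xtcswl".

xtcswl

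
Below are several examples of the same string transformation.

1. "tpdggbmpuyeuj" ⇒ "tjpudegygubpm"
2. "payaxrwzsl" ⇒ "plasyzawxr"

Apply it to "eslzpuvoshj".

What's happening: take characters alternately from the front and the back (1st, last, 2nd, 2nd-last, ...).
For "eslzpuvoshj" the result is "ejshlszopvu".

ejshlszopvu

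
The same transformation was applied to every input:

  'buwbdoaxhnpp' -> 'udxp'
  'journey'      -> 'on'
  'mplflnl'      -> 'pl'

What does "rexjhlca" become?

eha

Rule — keep one character in every 3, starting at position 2 (positions 2nd, 5th, 8th, ...).
So "rexjhlca" becomes "eha".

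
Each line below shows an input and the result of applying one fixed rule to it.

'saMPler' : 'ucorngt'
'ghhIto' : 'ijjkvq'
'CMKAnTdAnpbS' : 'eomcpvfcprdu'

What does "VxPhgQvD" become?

What's happening: shift every letter 2 places forward in the alphabet (wrapping around), then convert every letter to lowercase.
For "VxPhgQvD" the result is "xzrjisxf".
(Check on "ghhIto": → "ijjKvq" → "ijjkvq" ✓)

xzrjisxf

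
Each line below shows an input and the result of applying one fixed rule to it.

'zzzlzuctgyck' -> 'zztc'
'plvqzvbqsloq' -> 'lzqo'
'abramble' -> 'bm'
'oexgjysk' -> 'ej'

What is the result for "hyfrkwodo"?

ykd

The transformation: delete the last character, then keep one character in every 3, starting at position 2 (positions 2nd, 5th, 8th, ...).
On "hyfrkwodo": the first step gives "hyfrkwod", and the second then gives "ykd".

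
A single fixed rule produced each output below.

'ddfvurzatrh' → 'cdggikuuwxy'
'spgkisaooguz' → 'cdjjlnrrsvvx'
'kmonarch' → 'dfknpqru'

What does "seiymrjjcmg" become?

Rule — shift every letter 3 places forward in the alphabet (wrapping around), then sort the characters into alphabetical order.
So "seiymrjjcmg" becomes "bfhjlmmppuv".
(Check on "spgkisaooguz": → "vsjnlvdrrjxc" → "cdjjlnrrsvvx" ✓)

bfhjlmmppuv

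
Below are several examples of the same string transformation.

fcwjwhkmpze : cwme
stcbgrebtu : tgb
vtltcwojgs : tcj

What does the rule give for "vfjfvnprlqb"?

The transformation: keep one character in every 3, starting at position 2 (positions 2nd, 5th, 8th, ...).
So "vfjfvnprlqb" becomes "fvrb".

fvrb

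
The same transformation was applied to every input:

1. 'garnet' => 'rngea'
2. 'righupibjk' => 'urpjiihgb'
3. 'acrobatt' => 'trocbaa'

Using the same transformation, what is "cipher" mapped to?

Each output is the input with this applied: delete the last character, then sort the characters into reverse alphabetical order.
Applying both steps to "cipher": "ciphe", then "pihec".

pihec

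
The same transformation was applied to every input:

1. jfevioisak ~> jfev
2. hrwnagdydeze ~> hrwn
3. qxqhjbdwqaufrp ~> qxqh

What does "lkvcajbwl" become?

lkvc

Looking at the pairs, the operation is to keep only the first 4 characters.
On "lkvcajbwl" that produces "lkvc".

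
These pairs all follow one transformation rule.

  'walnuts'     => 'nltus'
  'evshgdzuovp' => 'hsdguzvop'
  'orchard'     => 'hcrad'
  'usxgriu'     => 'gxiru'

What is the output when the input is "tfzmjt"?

mztj

The rule is to delete the first 2 characters, then swap each adjacent pair of characters (1↔2, 3↔4, ...).
For "tfzmjt", step one produces "zmjt"; step two turns that into "mztj".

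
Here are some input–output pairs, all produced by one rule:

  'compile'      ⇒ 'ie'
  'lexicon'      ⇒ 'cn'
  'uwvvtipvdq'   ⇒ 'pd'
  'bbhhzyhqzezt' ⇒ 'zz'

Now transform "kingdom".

dm

In each case the input is transformed by: keep every other character starting from the first (positions 1st, 3rd, 5th, ...), then keep only the last 2 characters.
"kingdom" → "kndm" → "dm".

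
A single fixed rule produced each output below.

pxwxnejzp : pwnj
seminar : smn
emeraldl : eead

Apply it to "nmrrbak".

The rule is to move the last character to the front, then keep every other character starting from the second (positions 2nd, 4th, 6th, ...).
Starting from "nmrrbak": after the first operation, "knmrrba"; after the second, "nrb".
(Check on "emeraldl": → "lemerald" → "eead" ✓)

nrb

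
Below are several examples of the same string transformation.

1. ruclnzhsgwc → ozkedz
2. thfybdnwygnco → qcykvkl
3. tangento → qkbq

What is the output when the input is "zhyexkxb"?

The pattern: shift every letter 3 places backward in the alphabet (wrapping around), then keep every other character starting from the first (positions 1st, 3rd, 5th, ...).
Working it through for "zhyexkxb": intermediate "wevbuhuy", final "wvuu".

wvuu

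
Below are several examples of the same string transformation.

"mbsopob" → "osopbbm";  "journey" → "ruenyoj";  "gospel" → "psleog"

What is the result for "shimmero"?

In each case the input is transformed by: swap each adjacent pair of characters (1↔2, 3↔4, ...), then move the first 2 characters to the end (rotate left by 2).
Starting from "shimmero": after the first operation, "hsmiemor"; after the second, "miemorhs".

miemorhs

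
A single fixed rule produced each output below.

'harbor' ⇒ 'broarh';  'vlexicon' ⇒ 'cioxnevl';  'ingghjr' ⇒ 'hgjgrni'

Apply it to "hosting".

itnsgoh

In each case the input is transformed by: move the last 3 characters to the front (rotate right by 3), then take characters alternately from the front and the back (1st, last, 2nd, 2nd-last, ...).
Working it through for "hosting": intermediate "inghost", final "itnsgoh".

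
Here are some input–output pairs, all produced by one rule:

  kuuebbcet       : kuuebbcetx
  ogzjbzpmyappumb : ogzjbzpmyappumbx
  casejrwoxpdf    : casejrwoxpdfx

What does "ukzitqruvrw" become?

ukzitqruvrwx

The transformation: append "x".
"ukzitqruvrw" → "ukzitqruvrwx".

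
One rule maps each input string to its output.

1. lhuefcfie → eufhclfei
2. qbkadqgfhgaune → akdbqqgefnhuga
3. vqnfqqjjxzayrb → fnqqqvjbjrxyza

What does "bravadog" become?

vaardbog

What's happening: move the first 3 characters to the end (rotate left by 3), then take characters alternately from the front and the back (1st, last, 2nd, 2nd-last, ...).
Starting from "bravadog": after the first operation, "vadogbra"; after the second, "vaardbog".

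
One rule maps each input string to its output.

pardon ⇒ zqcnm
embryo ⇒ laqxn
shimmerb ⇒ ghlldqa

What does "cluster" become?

ktrsdq

In each case the input is transformed by: delete the first character, then shift every letter 1 place backward in the alphabet (wrapping around).
Starting from "cluster": after the first operation, "luster"; after the second, "ktrsdq".
(Check on "shimmerb": → "himmerb" → "ghlldqa" ✓)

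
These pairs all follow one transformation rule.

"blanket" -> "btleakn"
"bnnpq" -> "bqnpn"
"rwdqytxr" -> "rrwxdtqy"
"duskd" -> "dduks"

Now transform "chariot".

cthoair

The rule is to take characters alternately from the front and the back (1st, last, 2nd, 2nd-last, ...).
Applying that to "chariot" gives "cthoair".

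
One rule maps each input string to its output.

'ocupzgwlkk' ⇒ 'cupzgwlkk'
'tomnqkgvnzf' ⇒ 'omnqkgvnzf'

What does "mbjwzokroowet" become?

bjwzokroowet

The transformation: delete the first character.
"mbjwzokroowet" → "bjwzokroowet".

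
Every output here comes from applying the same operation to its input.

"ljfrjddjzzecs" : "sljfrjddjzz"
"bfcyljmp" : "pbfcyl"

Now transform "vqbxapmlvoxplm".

In each case the input is transformed by: move the last 3 characters to the front (rotate right by 3), then delete the first 2 characters.
Starting from "vqbxapmlvoxplm": after the first operation, "plmvqbxapmlvox"; after the second, "mvqbxapmlvox".

mvqbxapmlvox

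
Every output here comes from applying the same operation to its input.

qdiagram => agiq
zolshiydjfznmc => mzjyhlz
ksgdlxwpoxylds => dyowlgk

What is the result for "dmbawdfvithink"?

nhifwbd

Looking at the pairs, the operation is to keep every other character starting from the first (positions 1st, 3rd, 5th, ...), then reverse the string.
Working it through for "dmbawdfvithink": intermediate "dbwfihn", final "nhifwbd".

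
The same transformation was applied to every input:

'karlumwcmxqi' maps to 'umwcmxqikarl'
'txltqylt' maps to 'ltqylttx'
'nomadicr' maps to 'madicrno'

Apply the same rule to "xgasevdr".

asevdrxg

Looking at the pairs, the operation is to swap the front and back halves of the string, then move the last 2 characters to the front (rotate right by 2).
Applying both steps to "xgasevdr": "evdrxgas", then "asevdrxg".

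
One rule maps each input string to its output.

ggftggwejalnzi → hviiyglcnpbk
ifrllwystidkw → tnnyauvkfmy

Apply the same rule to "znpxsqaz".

rzuscb

The pattern: shift every letter 2 places forward in the alphabet (wrapping around), then delete the first 2 characters.
"znpxsqaz" → "bprzuscb" → "rzuscb".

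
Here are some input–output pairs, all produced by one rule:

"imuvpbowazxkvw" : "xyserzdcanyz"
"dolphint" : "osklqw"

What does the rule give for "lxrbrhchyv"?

The transformation: shift every letter 3 places forward in the alphabet (wrapping around), then delete the first 2 characters.
On "lxrbrhchyv" that produces "ueukfkby".

ueukfkby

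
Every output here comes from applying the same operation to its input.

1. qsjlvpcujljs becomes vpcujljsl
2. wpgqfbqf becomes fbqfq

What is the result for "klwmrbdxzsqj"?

rbdxzsqjm

In each case the input is transformed by: delete the first 3 characters, then move the first character to the end.
Applying both steps to "klwmrbdxzsqj": "mrbdxzsqj", then "rbdxzsqjm".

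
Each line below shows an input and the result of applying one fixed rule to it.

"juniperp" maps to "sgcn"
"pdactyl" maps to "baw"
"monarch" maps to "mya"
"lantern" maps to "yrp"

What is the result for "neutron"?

The rule is to keep every other character starting from the second (positions 2nd, 4th, 6th, ...), then shift every letter 2 places backward in the alphabet (wrapping around).
On "neutron": the first step gives "eto", and the second then gives "crm".

crm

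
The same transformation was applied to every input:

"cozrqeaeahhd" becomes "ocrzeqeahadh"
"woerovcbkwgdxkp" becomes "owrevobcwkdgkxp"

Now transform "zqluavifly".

qzulvafiyl

The rule is to swap each adjacent pair of characters (1↔2, 3↔4, ...).
Doing the same to "zqluavifly": "qzulvafiyl".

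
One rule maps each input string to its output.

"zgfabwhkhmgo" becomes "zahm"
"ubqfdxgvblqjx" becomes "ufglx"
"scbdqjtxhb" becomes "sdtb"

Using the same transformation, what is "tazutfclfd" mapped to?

tucd

In each case the input is transformed by: keep one character in every 3, starting at position 1 (positions 1st, 4th, 7th, ...).
Doing the same to "tazutfclfd": "tucd".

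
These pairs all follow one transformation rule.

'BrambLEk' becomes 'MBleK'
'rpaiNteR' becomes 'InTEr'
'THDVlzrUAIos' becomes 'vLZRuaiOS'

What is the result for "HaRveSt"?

The transformation: delete the first 3 characters, then flip the case of every letter.
Applying both steps to "HaRveSt": "veSt", then "VEsT".

VEsT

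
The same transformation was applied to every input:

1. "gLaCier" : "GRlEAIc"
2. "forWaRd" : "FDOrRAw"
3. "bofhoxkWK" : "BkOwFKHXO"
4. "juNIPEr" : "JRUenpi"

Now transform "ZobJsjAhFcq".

Rule — flip the case of every letter, then take characters alternately from the front and the back (1st, last, 2nd, 2nd-last, ...).
Working it through for "ZobJsjAhFcq": intermediate "zOBjSJaHfCQ", final "zQOCBfjHSaJ".

zQOCBfjHSaJ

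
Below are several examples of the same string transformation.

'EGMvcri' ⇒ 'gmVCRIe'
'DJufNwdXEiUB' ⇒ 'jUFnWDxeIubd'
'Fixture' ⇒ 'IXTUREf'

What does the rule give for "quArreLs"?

The pattern: move the first character to the end, then flip the case of every letter.
"quArreLs" → "UaRRElSQ".

UaRRElSQ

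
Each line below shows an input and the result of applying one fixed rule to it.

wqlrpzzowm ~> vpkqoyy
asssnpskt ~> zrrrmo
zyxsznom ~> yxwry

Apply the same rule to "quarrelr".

The pattern: delete the last 3 characters, then shift every letter 1 place backward in the alphabet (wrapping around).
Starting from "quarrelr": after the first operation, "quarr"; after the second, "ptzqq".

ptzqq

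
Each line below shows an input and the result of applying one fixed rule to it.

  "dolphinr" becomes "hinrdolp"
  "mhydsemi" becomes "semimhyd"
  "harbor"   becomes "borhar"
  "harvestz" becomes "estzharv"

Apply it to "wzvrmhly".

Rule — swap the front and back halves of the string.
"wzvrmhly" → "mhlywzvr".

mhlywzvr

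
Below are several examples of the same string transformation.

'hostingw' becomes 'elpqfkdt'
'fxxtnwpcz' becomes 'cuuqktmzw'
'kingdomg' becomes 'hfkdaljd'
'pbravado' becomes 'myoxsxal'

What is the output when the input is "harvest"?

exosbpq

Each output is the input with this applied: shift every letter 3 places backward in the alphabet (wrapping around).
Doing the same to "harvest": "exosbpq".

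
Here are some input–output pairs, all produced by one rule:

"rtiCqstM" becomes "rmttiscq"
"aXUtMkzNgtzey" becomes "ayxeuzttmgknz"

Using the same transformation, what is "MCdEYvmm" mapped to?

mmcmdvey

Each output is the input with this applied: take characters alternately from the front and the back (1st, last, 2nd, 2nd-last, ...), then convert every letter to lowercase.
"MCdEYvmm" → "MmCmdvEY" → "mmcmdvey".
(Check on "rtiCqstM": → "rMttisCq" → "rmttiscq" ✓)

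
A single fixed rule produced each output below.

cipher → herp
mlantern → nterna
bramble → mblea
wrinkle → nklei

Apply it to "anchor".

The rule is to delete the first 2 characters, then move the first character to the end.
Starting from "anchor": after the first operation, "chor"; after the second, "horc".

horc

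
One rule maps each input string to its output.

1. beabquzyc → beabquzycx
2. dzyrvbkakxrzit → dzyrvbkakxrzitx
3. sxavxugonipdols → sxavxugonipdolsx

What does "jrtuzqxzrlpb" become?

jrtuzqxzrlpbx

What's happening: append "x".
"jrtuzqxzrlpb" → "jrtuzqxzrlpbx".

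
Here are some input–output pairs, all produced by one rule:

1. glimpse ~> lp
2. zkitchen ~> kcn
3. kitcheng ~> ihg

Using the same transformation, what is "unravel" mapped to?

nv

Each output is the input with this applied: keep one character in every 3, starting at position 2 (positions 2nd, 5th, 8th, ...).
So "unravel" becomes "nv".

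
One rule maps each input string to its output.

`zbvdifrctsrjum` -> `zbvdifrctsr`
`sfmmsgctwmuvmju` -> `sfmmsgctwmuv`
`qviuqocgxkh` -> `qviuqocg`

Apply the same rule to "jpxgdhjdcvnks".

What's happening: delete the last 3 characters.
Applying that to "jpxgdhjdcvnks" gives "jpxgdhjdcv".

jpxgdhjdcv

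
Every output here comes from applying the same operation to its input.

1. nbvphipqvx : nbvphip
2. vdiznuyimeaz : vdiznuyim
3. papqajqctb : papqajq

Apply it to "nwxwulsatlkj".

Looking at the pairs, the operation is to delete the last 3 characters.
For "nwxwulsatlkj" the result is "nwxwulsat".

nwxwulsat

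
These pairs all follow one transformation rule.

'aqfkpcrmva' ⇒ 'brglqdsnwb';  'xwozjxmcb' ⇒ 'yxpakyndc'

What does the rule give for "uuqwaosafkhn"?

vvrxbptbglio

The pattern: shift every letter 1 place forward in the alphabet (wrapping around).
On "uuqwaosafkhn" that produces "vvrxbptbglio".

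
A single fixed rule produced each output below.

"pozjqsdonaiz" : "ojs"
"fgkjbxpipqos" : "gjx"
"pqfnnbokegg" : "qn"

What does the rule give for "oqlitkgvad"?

qi

Looking at the pairs, the operation is to keep every other character starting from the second (positions 2nd, 4th, 6th, ...), then delete the last 3 characters.
Working it through for "oqlitkgvad": intermediate "qikvd", final "qi".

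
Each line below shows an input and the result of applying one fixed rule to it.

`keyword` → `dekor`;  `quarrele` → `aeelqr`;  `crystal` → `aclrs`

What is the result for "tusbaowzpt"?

Looking at the pairs, the operation is to sort the characters into alphabetical order, then delete the last 2 characters.
For "tusbaowzpt" the result is "abopsttu".

abopsttu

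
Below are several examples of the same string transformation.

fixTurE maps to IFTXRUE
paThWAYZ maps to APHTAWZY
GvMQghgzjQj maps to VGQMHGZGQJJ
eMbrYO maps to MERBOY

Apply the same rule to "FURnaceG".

The pattern: swap each adjacent pair of characters (1↔2, 3↔4, ...), then convert every letter to uppercase.
For "FURnaceG", step one produces "UFnRcaGe"; step two turns that into "UFNRCAGE".

UFNRCAGE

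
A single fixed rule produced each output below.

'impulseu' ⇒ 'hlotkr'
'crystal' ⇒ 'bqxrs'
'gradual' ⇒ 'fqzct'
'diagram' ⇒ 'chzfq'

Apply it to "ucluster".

Each output is the input with this applied: shift every letter 1 place backward in the alphabet (wrapping around), then delete the last 2 characters.
On "ucluster" that produces "tbktrs".

tbktrs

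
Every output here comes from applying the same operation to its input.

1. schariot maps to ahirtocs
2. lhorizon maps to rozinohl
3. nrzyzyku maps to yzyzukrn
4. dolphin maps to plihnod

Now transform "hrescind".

What's happening: swap each adjacent pair of characters (1↔2, 3↔4, ...), then move the first 2 characters to the end (rotate left by 2).
For "hrescind", step one produces "rhseicdn"; step two turns that into "seicdnrh".

seicdnrh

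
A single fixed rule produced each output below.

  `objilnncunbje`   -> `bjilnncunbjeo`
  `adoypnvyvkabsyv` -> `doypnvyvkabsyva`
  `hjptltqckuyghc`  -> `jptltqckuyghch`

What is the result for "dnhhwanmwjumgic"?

nhhwanmwjumgicd

The rule is to move the first character to the end.
Doing the same to "dnhhwanmwjumgic": "nhhwanmwjumgicd".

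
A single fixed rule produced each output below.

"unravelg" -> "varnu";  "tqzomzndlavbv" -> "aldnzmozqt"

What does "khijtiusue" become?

Looking at the pairs, the operation is to delete the last 3 characters, then reverse the string.
Starting from "khijtiusue": after the first operation, "khijtiu"; after the second, "uitjihk".

uitjihk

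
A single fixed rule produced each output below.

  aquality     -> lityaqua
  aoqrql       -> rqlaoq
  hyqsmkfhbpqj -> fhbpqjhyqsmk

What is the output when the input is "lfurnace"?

nacelfur

The rule is to swap the front and back halves of the string.
"lfurnace" → "nacelfur".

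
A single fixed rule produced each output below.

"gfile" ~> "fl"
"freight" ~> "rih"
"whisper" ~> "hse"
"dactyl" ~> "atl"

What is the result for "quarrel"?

The rule is to keep every other character starting from the second (positions 2nd, 4th, 6th, ...).
Doing the same to "quarrel": "ure".

ure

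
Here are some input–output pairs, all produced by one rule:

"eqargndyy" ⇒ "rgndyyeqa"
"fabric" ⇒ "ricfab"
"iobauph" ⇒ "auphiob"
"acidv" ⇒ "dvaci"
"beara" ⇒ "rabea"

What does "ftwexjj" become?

exjjftw

Each output is the input with this applied: move the first 3 characters to the end (rotate left by 3).
On "ftwexjj" that produces "exjjftw".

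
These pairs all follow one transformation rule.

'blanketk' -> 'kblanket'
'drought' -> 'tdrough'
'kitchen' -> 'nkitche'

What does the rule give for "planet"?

In each case the input is transformed by: move the last character to the front.
Doing the same to "planet": "tplane".

tplane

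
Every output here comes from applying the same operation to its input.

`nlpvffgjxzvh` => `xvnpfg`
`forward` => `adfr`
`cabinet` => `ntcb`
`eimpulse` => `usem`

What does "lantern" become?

Rule — keep every other character starting from the first (positions 1st, 3rd, 5th, ...), then move the last 2 characters to the front (rotate right by 2).
Applying both steps to "lantern": "lnen", then "enln".

enln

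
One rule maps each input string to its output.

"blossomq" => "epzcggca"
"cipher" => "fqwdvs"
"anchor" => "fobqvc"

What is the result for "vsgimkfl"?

zjguwayt

What's happening: shift every letter 12 places backward in the alphabet (wrapping around), then move the last character to the front.
Working it through for "vsgimkfl": intermediate "jguwaytz", final "zjguwayt".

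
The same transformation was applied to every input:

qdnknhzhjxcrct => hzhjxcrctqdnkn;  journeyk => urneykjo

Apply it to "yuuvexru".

In each case the input is transformed by: swap the front and back halves of the string, then move the last 2 characters to the front (rotate right by 2).
For "yuuvexru", step one produces "exruyuuv"; step two turns that into "uvexruyu".

uvexruyu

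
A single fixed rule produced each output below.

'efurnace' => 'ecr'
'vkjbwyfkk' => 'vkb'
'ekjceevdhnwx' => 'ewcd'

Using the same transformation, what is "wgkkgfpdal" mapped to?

The rule is to take characters alternately from the front and the back (1st, last, 2nd, 2nd-last, ...), then keep one character in every 3, starting at position 1 (positions 1st, 4th, 7th, ...).
For "wgkkgfpdal", step one produces "wlgakdkpgf"; step two turns that into "wakf".

wakf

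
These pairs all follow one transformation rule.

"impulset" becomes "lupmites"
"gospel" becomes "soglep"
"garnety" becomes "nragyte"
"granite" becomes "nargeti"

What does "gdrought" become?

uordgthg

The pattern: reverse the string, then move the first 3 characters to the end (rotate left by 3).
Starting from "gdrought": after the first operation, "thguordg"; after the second, "uordgthg".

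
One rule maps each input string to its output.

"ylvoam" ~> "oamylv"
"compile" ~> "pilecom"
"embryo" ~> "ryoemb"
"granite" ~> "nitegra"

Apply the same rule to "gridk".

dkgri

Looking at the pairs, the operation is to move the first 3 characters to the end (rotate left by 3).
"gridk" → "dkgri".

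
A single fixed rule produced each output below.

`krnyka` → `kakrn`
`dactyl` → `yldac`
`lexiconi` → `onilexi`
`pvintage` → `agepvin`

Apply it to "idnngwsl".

Each output is the input with this applied: swap the front and back halves of the string, then delete the first character.
Working it through for "idnngwsl": intermediate "gwslidnn", final "wslidnn".

wslidnn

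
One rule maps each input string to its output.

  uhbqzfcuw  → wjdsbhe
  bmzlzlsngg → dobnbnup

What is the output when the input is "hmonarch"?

In each case the input is transformed by: shift every letter 2 places forward in the alphabet (wrapping around), then delete the last 2 characters.
Starting from "hmonarch": after the first operation, "joqpctej"; after the second, "joqpct".

joqpct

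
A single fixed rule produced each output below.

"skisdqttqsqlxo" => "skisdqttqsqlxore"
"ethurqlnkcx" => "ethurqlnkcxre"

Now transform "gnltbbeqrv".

What's happening: append "re".
"gnltbbeqrv" → "gnltbbeqrvre".

gnltbbeqrvre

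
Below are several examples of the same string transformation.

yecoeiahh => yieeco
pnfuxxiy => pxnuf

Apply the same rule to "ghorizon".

gihro

Looking at the pairs, the operation is to delete the last 3 characters, then take characters alternately from the front and the back (1st, last, 2nd, 2nd-last, ...).
"ghorizon" → "ghori" → "gihro".
(Check on "pnfuxxiy": → "pnfux" → "pxnuf" ✓)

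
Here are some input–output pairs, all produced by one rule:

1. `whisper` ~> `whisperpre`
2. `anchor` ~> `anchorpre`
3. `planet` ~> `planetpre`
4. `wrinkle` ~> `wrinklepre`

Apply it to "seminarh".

seminarhpre

In each case the input is transformed by: append "pre".
So "seminarh" becomes "seminarhpre".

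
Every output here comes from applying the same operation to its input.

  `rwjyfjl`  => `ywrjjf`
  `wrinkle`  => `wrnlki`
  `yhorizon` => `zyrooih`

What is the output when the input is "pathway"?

In each case the input is transformed by: delete the last character, then sort the characters into reverse alphabetical order.
For "pathway", step one produces "pathwa"; step two turns that into "wtphaa".
(Check on "rwjyfjl": → "rwjyfj" → "ywrjjf" ✓)

wtphaa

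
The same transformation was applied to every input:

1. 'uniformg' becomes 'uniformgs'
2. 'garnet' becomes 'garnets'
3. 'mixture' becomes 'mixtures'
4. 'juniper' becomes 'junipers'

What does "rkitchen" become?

The transformation: append "s".
For "rkitchen" the result is "rkitchens".

rkitchens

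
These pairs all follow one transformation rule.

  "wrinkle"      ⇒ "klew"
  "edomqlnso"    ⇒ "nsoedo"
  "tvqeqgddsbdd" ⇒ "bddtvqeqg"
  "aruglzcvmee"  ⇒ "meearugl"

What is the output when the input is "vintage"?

agev

The pattern: move the last 3 characters to the front (rotate right by 3), then delete the last 3 characters.
For "vintage", step one produces "agevint"; step two turns that into "agev".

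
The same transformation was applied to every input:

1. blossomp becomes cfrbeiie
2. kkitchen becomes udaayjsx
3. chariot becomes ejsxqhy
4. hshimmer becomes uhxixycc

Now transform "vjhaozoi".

eylzxqep

The rule is to shift every letter 10 places backward in the alphabet (wrapping around), then move the last 2 characters to the front (rotate right by 2).
Working it through for "vjhaozoi": intermediate "lzxqepey", final "eylzxqep".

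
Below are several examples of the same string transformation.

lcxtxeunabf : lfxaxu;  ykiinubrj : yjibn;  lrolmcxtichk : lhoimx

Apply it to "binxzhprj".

In each case the input is transformed by: keep every other character starting from the first (positions 1st, 3rd, 5th, ...), then take characters alternately from the front and the back (1st, last, 2nd, 2nd-last, ...).
Working it through for "binxzhprj": intermediate "bnzpj", final "bjnpz".

bjnpz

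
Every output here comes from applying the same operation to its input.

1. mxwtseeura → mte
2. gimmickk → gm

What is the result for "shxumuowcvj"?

suo

Each output is the input with this applied: keep one character in every 3, starting at position 1 (positions 1st, 4th, 7th, ...), then delete the last character.
"shxumuowcvj" → "suov" → "suo".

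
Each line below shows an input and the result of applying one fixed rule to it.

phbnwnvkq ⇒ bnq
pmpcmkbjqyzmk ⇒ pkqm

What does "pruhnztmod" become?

The rule is to keep one character in every 3, starting at position 3 (positions 3rd, 6th, 9th, ...).
Applying that to "pruhnztmod" gives "uzo".

uzo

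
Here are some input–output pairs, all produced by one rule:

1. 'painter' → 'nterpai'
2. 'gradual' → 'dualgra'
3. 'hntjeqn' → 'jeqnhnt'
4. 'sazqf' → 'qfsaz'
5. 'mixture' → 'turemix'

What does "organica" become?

In each case the input is transformed by: move the first 3 characters to the end (rotate left by 3).
Doing the same to "organica": "anicaorg".

anicaorg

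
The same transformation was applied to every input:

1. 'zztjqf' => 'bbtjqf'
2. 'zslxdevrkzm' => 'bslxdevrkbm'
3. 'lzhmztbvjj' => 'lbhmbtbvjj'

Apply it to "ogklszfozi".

ogklsbfobi

The pattern: replace every "z" with "b".
"ogklszfozi" → "ogklsbfobi".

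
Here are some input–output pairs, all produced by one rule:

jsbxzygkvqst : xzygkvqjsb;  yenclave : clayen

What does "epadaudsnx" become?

Looking at the pairs, the operation is to delete the last 2 characters, then move the first 3 characters to the end (rotate left by 3).
Starting from "epadaudsnx": after the first operation, "epadauds"; after the second, "daudsepa".

daudsepa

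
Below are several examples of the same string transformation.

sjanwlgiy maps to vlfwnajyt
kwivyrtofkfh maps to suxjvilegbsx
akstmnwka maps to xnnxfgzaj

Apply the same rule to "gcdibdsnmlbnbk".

oxtpqvoqfazyoa

In each case the input is transformed by: shift every letter 13 places forward in the alphabet (wrapping around) — i.e. ROT13, then move the last 2 characters to the front (rotate right by 2).
On "gcdibdsnmlbnbk": the first step gives "tpqvoqfazyoaox", and the second then gives "oxtpqvoqfazyoa".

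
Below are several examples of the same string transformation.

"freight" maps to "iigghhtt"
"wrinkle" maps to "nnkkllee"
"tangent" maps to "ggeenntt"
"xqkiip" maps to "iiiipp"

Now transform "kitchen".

cchheenn

The rule is to delete the first 3 characters, then double every character.
On "kitchen": the first step gives "chen", and the second then gives "cchheenn".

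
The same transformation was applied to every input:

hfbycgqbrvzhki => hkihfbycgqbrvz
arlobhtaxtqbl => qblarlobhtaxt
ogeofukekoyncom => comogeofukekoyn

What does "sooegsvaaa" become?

Each output is the input with this applied: move the last 3 characters to the front (rotate right by 3).
Doing the same to "sooegsvaaa": "aaasooegsv".

aaasooegsv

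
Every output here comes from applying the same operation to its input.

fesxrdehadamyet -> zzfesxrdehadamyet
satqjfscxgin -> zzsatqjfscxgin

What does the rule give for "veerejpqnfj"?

zzveerejpqnfj

Rule — prepend "zz".
Applying that to "veerejpqnfj" gives "zzveerejpqnfj".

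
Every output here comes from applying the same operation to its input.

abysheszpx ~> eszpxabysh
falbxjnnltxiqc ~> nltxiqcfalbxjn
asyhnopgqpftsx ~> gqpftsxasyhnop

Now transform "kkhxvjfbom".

jfbomkkhxv

Each output is the input with this applied: swap the front and back halves of the string.
For "kkhxvjfbom" the result is "jfbomkkhxv".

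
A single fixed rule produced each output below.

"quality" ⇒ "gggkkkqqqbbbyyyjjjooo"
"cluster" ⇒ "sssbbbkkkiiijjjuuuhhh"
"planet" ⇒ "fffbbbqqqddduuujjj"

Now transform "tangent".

In each case the input is transformed by: shift every letter 10 places backward in the alphabet (wrapping around), then repeat every character 3 times.
On "tangent" that produces "jjjqqqdddwwwuuudddjjj".

jjjqqqdddwwwuuudddjjj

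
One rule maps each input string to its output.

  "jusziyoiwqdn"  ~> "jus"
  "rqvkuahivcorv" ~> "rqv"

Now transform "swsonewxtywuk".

The rule is to keep only the first 3 characters.
"swsonewxtywuk" → "sws".

sws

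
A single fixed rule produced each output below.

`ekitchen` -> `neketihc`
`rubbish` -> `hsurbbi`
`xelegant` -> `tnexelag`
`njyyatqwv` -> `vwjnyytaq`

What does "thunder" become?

rehtnud

The rule is to move the last 2 characters to the front (rotate right by 2), then swap each adjacent pair of characters (1↔2, 3↔4, ...).
Starting from "thunder": after the first operation, "erthund"; after the second, "rehtnud".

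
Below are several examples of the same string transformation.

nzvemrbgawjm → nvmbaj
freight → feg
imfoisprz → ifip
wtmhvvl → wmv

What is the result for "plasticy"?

patc

The transformation: delete the last character, then keep every other character starting from the first (positions 1st, 3rd, 5th, ...).
Starting from "plasticy": after the first operation, "plastic"; after the second, "patc".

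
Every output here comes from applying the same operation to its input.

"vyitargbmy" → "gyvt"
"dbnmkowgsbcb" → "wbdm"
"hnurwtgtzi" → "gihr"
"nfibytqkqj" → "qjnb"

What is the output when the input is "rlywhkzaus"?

zsrw

The transformation: keep one character in every 3, starting at position 1 (positions 1st, 4th, 7th, ...), then move the last 2 characters to the front (rotate right by 2).
For "rlywhkzaus" the result is "zsrw".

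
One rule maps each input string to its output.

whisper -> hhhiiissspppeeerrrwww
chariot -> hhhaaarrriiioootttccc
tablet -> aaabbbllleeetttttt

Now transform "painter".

Each output is the input with this applied: move the first character to the end, then repeat every character 3 times.
Applying both steps to "painter": "ainterp", then "aaaiiinnnttteeerrrppp".

aaaiiinnnttteeerrrppp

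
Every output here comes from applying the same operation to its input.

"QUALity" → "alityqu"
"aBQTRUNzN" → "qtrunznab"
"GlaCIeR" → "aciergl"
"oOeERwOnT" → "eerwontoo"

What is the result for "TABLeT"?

bletta

In each case the input is transformed by: move the first 2 characters to the end (rotate left by 2), then convert every letter to lowercase.
Applying both steps to "TABLeT": "BLeTTA", then "bletta".
(Check on "QUALity": → "ALityQU" → "alityqu" ✓)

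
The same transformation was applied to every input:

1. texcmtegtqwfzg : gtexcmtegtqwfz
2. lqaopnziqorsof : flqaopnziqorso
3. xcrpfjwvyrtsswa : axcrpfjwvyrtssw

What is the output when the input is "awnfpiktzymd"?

dawnfpiktzym

The pattern: move the last character to the front.
For "awnfpiktzymd" the result is "dawnfpiktzym".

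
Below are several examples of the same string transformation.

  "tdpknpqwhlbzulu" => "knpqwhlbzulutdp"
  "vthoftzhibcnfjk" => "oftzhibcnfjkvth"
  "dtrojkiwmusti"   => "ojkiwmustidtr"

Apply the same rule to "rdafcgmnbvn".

fcgmnbvnrda

The rule is to move the first 3 characters to the end (rotate left by 3).
"rdafcgmnbvn" → "fcgmnbvnrda".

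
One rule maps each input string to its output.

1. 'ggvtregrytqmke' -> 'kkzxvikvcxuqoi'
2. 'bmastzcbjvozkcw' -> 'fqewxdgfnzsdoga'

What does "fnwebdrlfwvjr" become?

jraifhvpjaznv

What's happening: shift every letter 4 places forward in the alphabet (wrapping around).
On "fnwebdrlfwvjr" that produces "jraifhvpjaznv".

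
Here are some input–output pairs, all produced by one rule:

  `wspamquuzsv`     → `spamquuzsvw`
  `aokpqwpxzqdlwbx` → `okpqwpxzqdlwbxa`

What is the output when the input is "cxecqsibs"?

xecqsibsc

The pattern: move the first character to the end.
On "cxecqsibs" that produces "xecqsibsc".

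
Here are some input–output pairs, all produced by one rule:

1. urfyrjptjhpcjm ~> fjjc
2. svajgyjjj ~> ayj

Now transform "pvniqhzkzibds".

The rule is to keep one character in every 3, starting at position 3 (positions 3rd, 6th, 9th, ...).
On "pvniqhzkzibds" that produces "nhzd".

nhzd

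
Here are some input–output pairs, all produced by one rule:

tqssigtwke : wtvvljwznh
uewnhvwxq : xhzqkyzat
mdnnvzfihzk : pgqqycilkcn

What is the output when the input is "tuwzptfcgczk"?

wxzcswifjfcn

What's happening: shift every letter 3 places forward in the alphabet (wrapping around).
Applying that to "tuwzptfcgczk" gives "wxzcswifjfcn".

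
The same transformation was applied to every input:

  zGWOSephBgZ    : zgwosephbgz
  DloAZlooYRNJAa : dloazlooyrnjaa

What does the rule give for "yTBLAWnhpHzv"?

In each case the input is transformed by: convert every letter to lowercase.
On "yTBLAWnhpHzv" that produces "ytblawnhphzv".

ytblawnhphzv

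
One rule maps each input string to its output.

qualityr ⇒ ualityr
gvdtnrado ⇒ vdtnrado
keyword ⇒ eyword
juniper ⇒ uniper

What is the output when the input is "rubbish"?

ubbish

Looking at the pairs, the operation is to delete the first character.
On "rubbish" that produces "ubbish".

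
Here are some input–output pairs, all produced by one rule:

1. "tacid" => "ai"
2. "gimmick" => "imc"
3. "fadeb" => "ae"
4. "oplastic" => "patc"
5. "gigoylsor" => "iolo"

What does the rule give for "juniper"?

Rule — keep every other character starting from the second (positions 2nd, 4th, 6th, ...).
"juniper" → "uie".

uie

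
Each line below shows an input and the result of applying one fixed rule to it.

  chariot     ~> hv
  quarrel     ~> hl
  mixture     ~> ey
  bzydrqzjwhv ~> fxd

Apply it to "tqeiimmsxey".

Rule — keep one character in every 3, starting at position 3 (positions 3rd, 6th, 9th, ...), then shift every letter 7 places forward in the alphabet (wrapping around).
So "tqeiimmsxey" becomes "lte".

lte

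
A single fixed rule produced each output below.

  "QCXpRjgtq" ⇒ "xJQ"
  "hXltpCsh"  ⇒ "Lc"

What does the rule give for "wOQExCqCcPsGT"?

qcCg

Each output is the input with this applied: keep one character in every 3, starting at position 3 (positions 3rd, 6th, 9th, ...), then flip the case of every letter.
Doing the same to "wOQExCqCcPsGT": "qcCg".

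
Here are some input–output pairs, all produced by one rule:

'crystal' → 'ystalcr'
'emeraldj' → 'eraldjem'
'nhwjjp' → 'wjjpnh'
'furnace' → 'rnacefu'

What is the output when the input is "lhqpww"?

qpwwlh

Rule — move the first 2 characters to the end (rotate left by 2).
On "lhqpww" that produces "qpwwlh".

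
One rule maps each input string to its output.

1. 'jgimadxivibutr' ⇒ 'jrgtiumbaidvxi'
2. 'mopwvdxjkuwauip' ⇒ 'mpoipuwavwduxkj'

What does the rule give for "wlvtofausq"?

wqlsvutaof

The pattern: take characters alternately from the front and the back (1st, last, 2nd, 2nd-last, ...).
Applying that to "wlvtofausq" gives "wqlsvutaof".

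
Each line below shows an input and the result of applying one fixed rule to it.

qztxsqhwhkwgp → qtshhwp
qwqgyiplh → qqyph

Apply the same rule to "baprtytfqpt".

bpttqt

Each output is the input with this applied: keep every other character starting from the first (positions 1st, 3rd, 5th, ...).
So "baprtytfqpt" becomes "bpttqt".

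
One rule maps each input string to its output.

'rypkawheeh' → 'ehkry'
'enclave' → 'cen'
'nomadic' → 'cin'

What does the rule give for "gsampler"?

In each case the input is transformed by: sort the characters into alphabetical order, then keep every other character starting from the second (positions 2nd, 4th, 6th, ...).
"gsampler" → "aeglmprs" → "elps".
(Check on "nomadic": → "acdimno" → "cin" ✓)

elps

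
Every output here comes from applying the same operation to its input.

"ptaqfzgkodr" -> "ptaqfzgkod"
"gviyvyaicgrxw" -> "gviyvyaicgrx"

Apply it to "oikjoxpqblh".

oikjoxpqbl

In each case the input is transformed by: delete the last character.
On "oikjoxpqblh" that produces "oikjoxpqbl".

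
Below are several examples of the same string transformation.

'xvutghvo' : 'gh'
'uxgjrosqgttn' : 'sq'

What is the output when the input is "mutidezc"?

The rule is to swap the front and back halves of the string, then keep only the first 2 characters.
"mutidezc" → "dezcmuti" → "de".

de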